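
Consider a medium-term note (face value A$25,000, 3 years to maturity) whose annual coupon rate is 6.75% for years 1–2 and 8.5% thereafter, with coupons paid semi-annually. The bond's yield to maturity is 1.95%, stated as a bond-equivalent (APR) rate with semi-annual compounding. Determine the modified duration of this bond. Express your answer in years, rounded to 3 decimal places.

2.755 years

Periodic yield y = 0.00975. First find Macaulay duration:
  t   CF        PV=CF/(1+0.00975)^t    t·PV
  1       843.75       835.6029       835.6029
  2       843.75       827.5344     1,655.0688
  3       843.75       819.5439     2,458.6316
  4       843.75       811.6305     3,246.5218
  5     1,062.50     1,012.1844     5,060.9219
  6    26,062.50    24,588.5490   147,531.2940
  Σ                 28,895.0450   160,788.0410
P = 28,895.0450; Macaulay duration = 160,788.0410 / 28,895.0450 = 5.56455 half-year periods = 2.78228 years.
Modified duration = D_Mac / (1 + y) = 2.78228 / 1.00975 = 2.75541 years.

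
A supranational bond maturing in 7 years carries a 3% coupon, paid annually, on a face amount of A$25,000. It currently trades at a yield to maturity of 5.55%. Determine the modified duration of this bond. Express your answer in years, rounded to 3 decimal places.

6.026 years

Periodic yield y = 0.0555. First find Macaulay duration:
  t   CF        PV=CF/(1+0.0555)^t    t·PV
  1       750.00       710.5637       710.5637
  2       750.00       673.2011     1,346.4021
  3       750.00       637.8030     1,913.4090
  4       750.00       604.2662     2,417.0649
  5       750.00       572.4929     2,862.4643
  6       750.00       542.3902     3,254.3412
  7    25,750.00    17,642.8836   123,500.1855
  Σ                 21,383.6007   136,004.4307
P = 21,383.6007; Macaulay duration = 136,004.4307 / 21,383.6007 = 6.36022 years.
Modified duration = D_Mac / (1 + y) = 6.36022 / 1.0555 = 6.02579 years.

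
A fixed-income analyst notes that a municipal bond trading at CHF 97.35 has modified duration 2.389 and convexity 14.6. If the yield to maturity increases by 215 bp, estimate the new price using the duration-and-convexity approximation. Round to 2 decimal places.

Duration effect: -D_mod·Δy = -2.389 × (+0.0215) = -0.0513635
Convexity effect: ½·C·(Δy)² = 0.5 × 14.6 × (0.0215)² = +0.003374425
ΔP/P ≈ -0.0513635 + 0.003374425 = -0.047989075
New price ≈ 97.35 × (1 - 0.047989075) = 92.67826354875.

CHF 92.68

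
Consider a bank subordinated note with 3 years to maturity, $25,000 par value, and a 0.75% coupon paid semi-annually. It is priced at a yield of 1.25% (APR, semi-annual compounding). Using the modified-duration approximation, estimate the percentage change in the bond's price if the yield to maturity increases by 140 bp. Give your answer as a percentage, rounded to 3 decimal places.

-4.135%

Periodic yield y = 0.00625. Modified duration first:
  t   CF        PV=CF/(1+0.00625)^t    t·PV
  1        93.75        93.1677        93.1677
  2        93.75        92.5890       185.1780
  3        93.75        92.0139       276.0418
  4        93.75        91.4424       365.7697
  5        93.75        90.8745       454.3723
  6    25,093.75    24,172.9808   145,037.8847
  Σ                 24,633.0683   146,412.4141
P = 24,633.0683; D_Mac = 5.94373 half-year periods = 2.97187 yrs; D_mod = 2.97187/(1+0.00625) = 2.95341 yrs.
ΔP/P ≈ -D_mod · Δy = -2.95341 × (+0.014) = -0.041348 = -4.1348%.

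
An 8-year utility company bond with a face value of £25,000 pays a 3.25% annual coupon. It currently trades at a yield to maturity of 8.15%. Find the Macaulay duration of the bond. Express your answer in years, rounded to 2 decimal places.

6.99 years

Periodic yield y = 0.0815. Discount each cash flow and weight by its year:
  t   CF        PV=CF/(1+0.0815)^t    t·PV
  1       812.50       751.2714       751.2714
  2       812.50       694.6568     1,389.3137
  3       812.50       642.3087     1,926.9261
  4       812.50       593.9054     2,375.6216
  5       812.50       549.1497     2,745.7485
  6       812.50       507.7667     3,046.6003
  7       812.50       469.5023     3,286.5159
  8    25,812.50    13,791.7024   110,333.6196
  Σ                 18,000.2635   125,855.6171
Price P = Σ PV = 18,000.2635.
Macaulay duration = Σ(t·PV) / P = 125,855.6171 / 18,000.2635 = 6.99188 years.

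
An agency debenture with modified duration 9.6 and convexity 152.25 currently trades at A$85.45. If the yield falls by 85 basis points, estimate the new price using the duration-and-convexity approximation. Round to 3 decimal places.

Duration effect: -D_mod·Δy = -9.6 × (-0.0085) = +0.081600
Convexity effect: ½·C·(Δy)² = 0.5 × 152.25 × (-0.0085)² = +0.00550003125
ΔP/P ≈ +0.081600 + 0.00550003125 = +0.08710003125
New price ≈ 85.45 × (1 + 0.08710003125) = 92.8926976703125.

A$92.893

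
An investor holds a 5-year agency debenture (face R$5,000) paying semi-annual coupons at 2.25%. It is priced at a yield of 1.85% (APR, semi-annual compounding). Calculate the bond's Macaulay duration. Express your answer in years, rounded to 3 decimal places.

Periodic yield y = 0.00925. Discount each cash flow and weight by its period:
  t   CF        PV=CF/(1+0.00925)^t    t·PV
  1        56.25        55.7345        55.7345
  2        56.25        55.2236       110.4473
  3        56.25        54.7175       164.1525
  4        56.25        54.2160       216.8640
  5        56.25        53.7191       268.5955
  6        56.25        53.2268       319.3605
  7        56.25        52.7389       369.1724
  8        56.25        52.2556       418.0444
  9        56.25        51.7766       465.9896
  10    5,056.25     4,611.4867    46,114.8668
  Σ                  5,095.0952    48,503.2275
Price P = Σ PV = 5,095.0952.
Macaulay duration = Σ(t·PV) / P = 48,503.2275 / 5,095.0952 = 9.51959 half-year periods.
In years: 9.51959 / 2 = 4.75980 years.

4.760 years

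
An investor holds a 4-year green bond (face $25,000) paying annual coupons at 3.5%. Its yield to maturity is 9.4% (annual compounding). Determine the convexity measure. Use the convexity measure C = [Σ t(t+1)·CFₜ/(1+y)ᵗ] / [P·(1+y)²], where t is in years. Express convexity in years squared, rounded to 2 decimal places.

15.47

With y = 0.094:
  t   CF        PV=CF/(1+0.094)^t    t·PV        t(t+1)·PV
  1       875.00       799.8172       799.8172       1,599.6344
  2       875.00       731.0943     1,462.1886       4,386.5659
  3       875.00       668.2763     2,004.8290       8,019.3161
  4    25,875.00    18,063.8813    72,255.5251     361,277.6257
  Σ                 20,263.0691    76,522.3600     375,283.1421
P = 20,263.0691.
Convexity = Σ t(t+1)·PV / [P·(1+y)²] = 375,283.1421 / (20,263.0691 × 1.196836) = 15.47459.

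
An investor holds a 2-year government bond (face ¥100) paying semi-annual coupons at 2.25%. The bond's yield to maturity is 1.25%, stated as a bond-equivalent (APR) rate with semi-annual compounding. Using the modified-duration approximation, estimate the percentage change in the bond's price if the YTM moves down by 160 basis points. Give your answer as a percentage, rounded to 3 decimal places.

+3.128%

Periodic yield y = 0.00625. Modified duration first:
  t   CF        PV=CF/(1+0.00625)^t    t·PV
  1        1.125         1.1180         1.1180
  2        1.125         1.1111         2.2221
  3        1.125         1.1042         3.3125
  4      101.125        98.6359       394.5436
  Σ                    101.9691       401.1962
P = 101.9691; D_Mac = 3.93449 half-year periods = 1.96724 yrs; D_mod = 1.96724/(1+0.00625) = 1.95502 yrs.
ΔP/P ≈ -D_mod · Δy = -1.95502 × (-0.016) = +0.031280 = +3.1280%.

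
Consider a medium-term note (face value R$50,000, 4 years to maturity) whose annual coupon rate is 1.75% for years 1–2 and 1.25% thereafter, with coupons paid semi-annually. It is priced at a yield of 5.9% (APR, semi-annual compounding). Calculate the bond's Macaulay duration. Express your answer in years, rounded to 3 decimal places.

3.875 years

Periodic yield y = 0.0295. Discount each cash flow and weight by its period:
  t   CF        PV=CF/(1+0.0295)^t    t·PV
  1       437.50       424.9636       424.9636
  2       437.50       412.7864       825.5728
  3       437.50       400.9581     1,202.8743
  4       437.50       389.4688     1,557.8751
  5       312.50       270.2205     1,351.1024
  6       312.50       262.4774     1,574.8644
  7       312.50       254.9562     1,784.6933
  8    50,312.50    39,871.7309   318,973.8476
  Σ                 42,287.5619   327,695.7936
Price P = Σ PV = 42,287.5619.
Macaulay duration = Σ(t·PV) / P = 327,695.7936 / 42,287.5619 = 7.74922 half-year periods.
In years: 7.74922 / 2 = 3.87461 years.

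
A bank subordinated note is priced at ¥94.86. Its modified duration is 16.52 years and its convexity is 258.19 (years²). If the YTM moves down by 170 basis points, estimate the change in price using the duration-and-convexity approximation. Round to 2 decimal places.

Duration effect: -D_mod·Δy = -16.52 × (-0.017) = +0.280840
Convexity effect: ½·C·(Δy)² = 0.5 × 258.19 × (-0.017)² = +0.037308455
ΔP/P ≈ +0.280840 + 0.037308455 = +0.318148455
ΔP ≈ 94.86 × (+0.318148455) = +30.1795624413.

+¥30.18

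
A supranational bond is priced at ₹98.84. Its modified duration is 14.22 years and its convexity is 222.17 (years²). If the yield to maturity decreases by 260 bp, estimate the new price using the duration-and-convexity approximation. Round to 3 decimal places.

Duration effect: -D_mod·Δy = -14.22 × (-0.026) = +0.369720
Convexity effect: ½·C·(Δy)² = 0.5 × 222.17 × (-0.026)² = +0.07509346
ΔP/P ≈ +0.369720 + 0.07509346 = +0.44481346
New price ≈ 98.84 × (1 + 0.44481346) = 142.8053623864.

₹142.805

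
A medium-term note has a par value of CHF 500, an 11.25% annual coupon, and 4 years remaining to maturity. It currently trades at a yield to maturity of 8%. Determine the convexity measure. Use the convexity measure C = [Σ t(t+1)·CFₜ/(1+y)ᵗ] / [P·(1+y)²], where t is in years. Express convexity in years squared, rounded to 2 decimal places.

With y = 0.08:
  t   CF        PV=CF/(1+0.08)^t    t·PV        t(t+1)·PV
  1        56.25        52.0833        52.0833         104.1667
  2        56.25        48.2253        96.4506         289.3519
  3        56.25        44.6531       133.9592         535.8368
  4       556.25       408.8604     1,635.4414       8,177.2071
  Σ                    553.8221     1,917.9346       9,106.5624
P = 553.8221.
Convexity = Σ t(t+1)·PV / [P·(1+y)²] = 9,106.5624 / (553.8221 × 1.166400) = 14.09732.

14.10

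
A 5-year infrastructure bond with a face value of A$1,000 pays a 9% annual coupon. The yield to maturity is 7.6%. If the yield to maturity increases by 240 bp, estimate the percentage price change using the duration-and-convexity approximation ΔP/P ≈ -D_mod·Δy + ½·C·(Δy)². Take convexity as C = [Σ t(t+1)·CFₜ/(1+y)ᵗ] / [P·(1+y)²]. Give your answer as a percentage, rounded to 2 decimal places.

With y = 0.076:
  t   CF        PV=CF/(1+0.076)^t    t·PV        t(t+1)·PV
  1        90.00        83.6431        83.6431         167.2862
  2        90.00        77.7352       155.4705         466.4115
  3        90.00        72.2447       216.7340         866.9358
  4        90.00        67.1419       268.5675       1,342.8374
  5     1,090.00       755.7274     3,778.6368      22,671.8206
  Σ                  1,056.4922     4,503.0518      25,515.2915
P = 1,056.4922; D_Mac = 4.26227 yrs; D_mod = 3.96121 yrs; C = 20.85978.
Duration effect: -3.96121 × (+0.024) = -0.095069
Convexity effect: 0.5 × 20.85978 × (0.024)² = +0.0060076
ΔP/P ≈ -0.095069 + 0.0060076 = -0.089062 = -8.9062%.

-8.91%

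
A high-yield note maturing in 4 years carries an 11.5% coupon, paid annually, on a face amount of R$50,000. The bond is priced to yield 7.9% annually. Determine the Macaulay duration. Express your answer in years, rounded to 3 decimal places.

3.456 years

Periodic yield y = 0.079. Discount each cash flow and weight by its year:
  t   CF        PV=CF/(1+0.079)^t    t·PV
  1     5,750.00     5,329.0083     5,329.0083
  2     5,750.00     4,938.8400     9,877.6800
  3     5,750.00     4,577.2382    13,731.7145
  4    55,750.00    41,130.0363   164,520.1453
  Σ                 55,975.1228   193,458.5481
Price P = Σ PV = 55,975.1228.
Macaulay duration = Σ(t·PV) / P = 193,458.5481 / 55,975.1228 = 3.45615 years.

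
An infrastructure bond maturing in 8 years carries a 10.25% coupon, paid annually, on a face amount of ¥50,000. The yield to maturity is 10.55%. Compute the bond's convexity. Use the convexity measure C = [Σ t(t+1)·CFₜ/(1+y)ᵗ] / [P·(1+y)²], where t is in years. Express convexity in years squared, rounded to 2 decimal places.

37.92

With y = 0.1055:
  t   CF        PV=CF/(1+0.1055)^t    t·PV        t(t+1)·PV
  1     5,125.00     4,635.9114     4,635.9114       9,271.8227
  2     5,125.00     4,193.4974     8,386.9948      25,160.9843
  3     5,125.00     3,793.3038    11,379.9115      45,519.6459
  4     5,125.00     3,431.3015    13,725.2061      68,626.0303
  5     5,125.00     3,103.8458    15,519.2289      93,115.3736
  6     5,125.00     2,807.6398    16,845.8387     117,920.8711
  7     5,125.00     2,539.7013    17,777.9091     142,223.2728
  8    55,125.00    24,710.3347   197,682.6772   1,779,144.0952
  Σ                 49,215.5356   285,953.6776   2,280,982.0959
P = 49,215.5356.
Convexity = Σ t(t+1)·PV / [P·(1+y)²] = 2,280,982.0959 / (49,215.5356 × 1.222130) = 37.92295.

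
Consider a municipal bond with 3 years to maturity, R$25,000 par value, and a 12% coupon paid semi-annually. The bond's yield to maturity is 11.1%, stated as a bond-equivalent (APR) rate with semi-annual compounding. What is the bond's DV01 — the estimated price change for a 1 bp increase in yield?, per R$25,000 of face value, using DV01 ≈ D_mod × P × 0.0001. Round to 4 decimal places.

Periodic yield y = 0.0555.
  t   CF        PV=CF/(1+0.0555)^t    t·PV
  1     1,500.00     1,421.1274     1,421.1274
  2     1,500.00     1,346.4021     2,692.8042
  3     1,500.00     1,275.6060     3,826.8179
  4     1,500.00     1,208.5324     4,834.1297
  5     1,500.00     1,144.9857     5,724.9286
  6    26,500.00    19,164.4539   114,986.7233
  Σ                 25,561.1076   133,486.5312
P = 25,561.1076; D_Mac = 5.22225 half-year periods = 2.61113 yrs; D_mod = 2.47383 yrs.
DV01 ≈ 2.47383 × 25,561.1076 × 0.0001 = 6.323379.

R$6.3234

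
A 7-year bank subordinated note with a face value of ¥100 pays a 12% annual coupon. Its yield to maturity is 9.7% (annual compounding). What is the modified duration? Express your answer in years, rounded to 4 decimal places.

4.7537 years

Periodic yield y = 0.097. First find Macaulay duration:
  t   CF        PV=CF/(1+0.097)^t    t·PV
  1        12.00        10.9389        10.9389
  2        12.00         9.9717        19.9433
  3        12.00         9.0899        27.2698
  4        12.00         8.2862        33.1447
  5        12.00         7.5535        37.7675
  6        12.00         6.8856        41.3136
  7       112.00        58.5830       410.0810
  Σ                    111.3088       580.4589
P = 111.3088; Macaulay duration = 580.4589 / 111.3088 = 5.21485 years.
Modified duration = D_Mac / (1 + y) = 5.21485 / 1.097 = 4.75374 years.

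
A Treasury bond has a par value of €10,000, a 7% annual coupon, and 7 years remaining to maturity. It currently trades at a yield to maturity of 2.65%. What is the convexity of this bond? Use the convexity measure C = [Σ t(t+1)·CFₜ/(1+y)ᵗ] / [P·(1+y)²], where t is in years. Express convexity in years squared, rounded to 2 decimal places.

42.31

With y = 0.0265:
  t   CF        PV=CF/(1+0.0265)^t    t·PV        t(t+1)·PV
  1       700.00       681.9289       681.9289       1,363.8578
  2       700.00       664.3243     1,328.6486       3,985.9457
  3       700.00       647.1742     1,941.5225       7,766.0901
  4       700.00       630.4668     2,521.8672      12,609.3361
  5       700.00       614.1908     3,070.9538      18,425.7225
  6       700.00       598.3349     3,590.0093      25,130.0648
  7    10,700.00     8,909.8645    62,369.0518     498,952.4147
  Σ                 12,746.2843    75,503.9821     568,233.4317
P = 12,746.2843.
Convexity = Σ t(t+1)·PV / [P·(1+y)²] = 568,233.4317 / (12,746.2843 × 1.053702) = 42.30827.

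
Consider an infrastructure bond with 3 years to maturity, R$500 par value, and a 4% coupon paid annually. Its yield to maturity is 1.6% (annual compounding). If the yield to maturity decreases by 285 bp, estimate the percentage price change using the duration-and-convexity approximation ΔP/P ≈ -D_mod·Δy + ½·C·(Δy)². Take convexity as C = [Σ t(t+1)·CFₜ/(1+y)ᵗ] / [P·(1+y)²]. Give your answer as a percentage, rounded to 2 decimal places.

With y = 0.016:
  t   CF        PV=CF/(1+0.016)^t    t·PV        t(t+1)·PV
  1        20.00        19.6850        19.6850          39.3701
  2        20.00        19.3750        38.7501         116.2502
  3       520.00       495.8179     1,487.4538       5,949.8150
  Σ                    534.8780     1,545.8889       6,105.4354
P = 534.8780; D_Mac = 2.89017 yrs; D_mod = 2.84466 yrs; C = 11.05795.
Duration effect: -2.84466 × (-0.0285) = +0.081073
Convexity effect: 0.5 × 11.05795 × (-0.0285)² = +0.0044909
ΔP/P ≈ +0.081073 + 0.0044909 = +0.085564 = +8.5564%.

+8.56%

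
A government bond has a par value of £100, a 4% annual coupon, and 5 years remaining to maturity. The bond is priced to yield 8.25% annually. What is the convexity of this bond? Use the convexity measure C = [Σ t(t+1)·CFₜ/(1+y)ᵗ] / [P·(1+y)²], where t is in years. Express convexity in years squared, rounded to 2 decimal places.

22.82

With y = 0.0825:
  t   CF        PV=CF/(1+0.0825)^t    t·PV        t(t+1)·PV
  1         4.00         3.6952         3.6952           7.3903
  2         4.00         3.4135         6.8271          20.4812
  3         4.00         3.1534         9.4601          37.8406
  4         4.00         2.9131        11.6522          58.2611
  5       104.00        69.9671       349.8355       2,099.0127
  Σ                     83.1422       381.4700       2,222.9858
P = 83.1422.
Convexity = Σ t(t+1)·PV / [P·(1+y)²] = 2,222.9858 / (83.1422 × 1.171806) = 22.81704.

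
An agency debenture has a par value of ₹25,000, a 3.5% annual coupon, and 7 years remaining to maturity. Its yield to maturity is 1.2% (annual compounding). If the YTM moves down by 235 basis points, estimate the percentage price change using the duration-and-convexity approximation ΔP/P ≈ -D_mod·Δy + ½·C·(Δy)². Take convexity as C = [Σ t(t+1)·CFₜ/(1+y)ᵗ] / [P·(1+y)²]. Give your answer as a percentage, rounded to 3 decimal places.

+16.154%

With y = 0.012:
  t   CF        PV=CF/(1+0.012)^t    t·PV        t(t+1)·PV
  1       875.00       864.6245       864.6245       1,729.2490
  2       875.00       854.3720     1,708.7441       5,126.2322
  3       875.00       844.2411     2,532.7234      10,130.8938
  4       875.00       834.2304     3,336.9215      16,684.6077
  5       875.00       824.3383     4,121.6916      24,730.1497
  6       875.00       814.5636     4,887.3814      34,211.6695
  7    25,875.00    23,802.1820   166,615.2737   1,332,922.1898
  Σ                 28,838.5519   184,067.3603   1,425,534.9918
P = 28,838.5519; D_Mac = 6.38268 yrs; D_mod = 6.30700 yrs; C = 48.26623.
Duration effect: -6.30700 × (-0.0235) = +0.148214
Convexity effect: 0.5 × 48.26623 × (-0.0235)² = +0.0133275
ΔP/P ≈ +0.148214 + 0.0133275 = +0.161542 = +16.1542%.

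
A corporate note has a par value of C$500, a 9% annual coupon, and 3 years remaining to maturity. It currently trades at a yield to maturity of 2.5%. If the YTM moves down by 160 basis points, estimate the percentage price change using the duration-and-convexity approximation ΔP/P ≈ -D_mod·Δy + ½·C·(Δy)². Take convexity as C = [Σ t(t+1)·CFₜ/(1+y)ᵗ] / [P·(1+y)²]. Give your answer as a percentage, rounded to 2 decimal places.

With y = 0.025:
  t   CF        PV=CF/(1+0.025)^t    t·PV        t(t+1)·PV
  1        45.00        43.9024        43.9024          87.8049
  2        45.00        42.8316        85.6633         256.9899
  3       545.00       506.0867     1,518.2600       6,073.0401
  Σ                    592.8208     1,647.8258       6,417.8349
P = 592.8208; D_Mac = 2.77964 yrs; D_mod = 2.71184 yrs; C = 10.30427.
Duration effect: -2.71184 × (-0.016) = +0.043389
Convexity effect: 0.5 × 10.30427 × (-0.016)² = +0.0013189
ΔP/P ≈ +0.043389 + 0.0013189 = +0.044708 = +4.4708%.

+4.47%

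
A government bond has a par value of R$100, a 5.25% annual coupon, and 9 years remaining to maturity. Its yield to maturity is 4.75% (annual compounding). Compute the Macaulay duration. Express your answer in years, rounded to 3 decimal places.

Periodic yield y = 0.0475. Discount each cash flow and weight by its year:
  t   CF        PV=CF/(1+0.0475)^t    t·PV
  1         5.25         5.0119         5.0119
  2         5.25         4.7847         9.5693
  3         5.25         4.5677        13.7031
  4         5.25         4.3606        17.4423
  5         5.25         4.1628        20.8142
  6         5.25         3.9741        23.8444
  7         5.25         3.7939        26.5570
  8         5.25         3.6218        28.9746
  9       105.25        69.3164       623.8473
  Σ                    103.5938       769.7641
Price P = Σ PV = 103.5938.
Macaulay duration = Σ(t·PV) / P = 769.7641 / 103.5938 = 7.43060 years.

7.431 years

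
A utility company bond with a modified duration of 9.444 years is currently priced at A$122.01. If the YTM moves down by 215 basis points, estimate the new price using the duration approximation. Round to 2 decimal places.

Duration approximation: ΔP/P ≈ -D_mod · Δy = -9.444 × (-0.0215) = +0.203046.
New price ≈ 122.01 × (1 + 0.203046) = 146.78364246.

A$146.78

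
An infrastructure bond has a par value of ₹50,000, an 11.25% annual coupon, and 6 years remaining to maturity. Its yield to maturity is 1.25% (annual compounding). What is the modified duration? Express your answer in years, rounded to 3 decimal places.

4.898 years

Periodic yield y = 0.0125. First find Macaulay duration:
  t   CF        PV=CF/(1+0.0125)^t    t·PV
  1     5,625.00     5,555.5556     5,555.5556
  2     5,625.00     5,486.9684    10,973.9369
  3     5,625.00     5,419.2281    16,257.6843
  4     5,625.00     5,352.3240    21,409.2962
  5     5,625.00     5,286.2460    26,431.2299
  6    55,625.00    51,629.7275   309,778.3649
  Σ                 78,730.0496   390,406.0677
P = 78,730.0496; Macaulay duration = 390,406.0677 / 78,730.0496 = 4.95879 years.
Modified duration = D_Mac / (1 + y) = 4.95879 / 1.0125 = 4.89757 years.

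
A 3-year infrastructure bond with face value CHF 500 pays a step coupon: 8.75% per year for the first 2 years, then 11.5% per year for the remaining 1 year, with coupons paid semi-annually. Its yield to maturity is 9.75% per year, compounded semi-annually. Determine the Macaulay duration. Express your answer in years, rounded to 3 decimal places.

Periodic yield y = 0.04875. Discount each cash flow and weight by its period:
  t   CF        PV=CF/(1+0.04875)^t    t·PV
  1       21.875        20.8582        20.8582
  2       21.875        19.8886        39.7772
  3       21.875        18.9641        56.8923
  4       21.875        18.0826        72.3303
  5       28.750        22.6609       113.3047
  6      528.750       397.3915     2,384.3488
  Σ                    497.8458     2,687.5114
Price P = Σ PV = 497.8458.
Macaulay duration = Σ(t·PV) / P = 2,687.5114 / 497.8458 = 5.39828 half-year periods.
In years: 5.39828 / 2 = 2.69914 years.

2.699 years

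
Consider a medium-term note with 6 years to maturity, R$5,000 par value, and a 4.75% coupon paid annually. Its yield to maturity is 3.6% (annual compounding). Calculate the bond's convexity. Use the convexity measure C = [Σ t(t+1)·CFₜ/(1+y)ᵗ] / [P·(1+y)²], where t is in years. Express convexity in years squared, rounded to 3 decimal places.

With y = 0.036:
  t   CF        PV=CF/(1+0.036)^t    t·PV        t(t+1)·PV
  1       237.50       229.2471       229.2471         458.4942
  2       237.50       221.2810       442.5620       1,327.6859
  3       237.50       213.5917       640.7751       2,563.1003
  4       237.50       206.1696       824.6783       4,123.3917
  5       237.50       199.0054       995.0269       5,970.1617
  6     5,237.50     4,236.0932    25,416.5590     177,915.9131
  Σ                  5,305.3879    28,548.8484     192,358.7468
P = 5,305.3879.
Convexity = Σ t(t+1)·PV / [P·(1+y)²] = 192,358.7468 / (5,305.3879 × 1.073296) = 33.78122.

33.781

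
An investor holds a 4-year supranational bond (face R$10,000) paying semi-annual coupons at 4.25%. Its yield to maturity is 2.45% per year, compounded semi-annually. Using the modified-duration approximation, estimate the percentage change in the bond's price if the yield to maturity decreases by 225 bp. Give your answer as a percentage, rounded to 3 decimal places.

+8.294%

Periodic yield y = 0.01225. Modified duration first:
  t   CF        PV=CF/(1+0.01225)^t    t·PV
  1       212.50       209.9284       209.9284
  2       212.50       207.3879       414.7758
  3       212.50       204.8781       614.6344
  4       212.50       202.3987       809.5949
  5       212.50       199.9494       999.7468
  6       212.50       197.5296     1,185.1777
  7       212.50       195.1392     1,365.9741
  8    10,212.50     9,264.6664    74,117.3312
  Σ                 10,681.8776    79,717.1632
P = 10,681.8776; D_Mac = 7.46284 half-year periods = 3.73142 yrs; D_mod = 3.73142/(1+0.01225) = 3.68626 yrs.
ΔP/P ≈ -D_mod · Δy = -3.68626 × (-0.0225) = +0.082941 = +8.2941%.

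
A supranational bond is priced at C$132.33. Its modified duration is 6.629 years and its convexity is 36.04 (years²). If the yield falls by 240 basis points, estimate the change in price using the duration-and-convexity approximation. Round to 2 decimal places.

Duration effect: -D_mod·Δy = -6.629 × (-0.024) = +0.159096
Convexity effect: ½·C·(Δy)² = 0.5 × 36.04 × (-0.024)² = +0.01037952
ΔP/P ≈ +0.159096 + 0.01037952 = +0.16947552
ΔP ≈ 132.33 × (+0.16947552) = +22.4266955616.

+C$22.43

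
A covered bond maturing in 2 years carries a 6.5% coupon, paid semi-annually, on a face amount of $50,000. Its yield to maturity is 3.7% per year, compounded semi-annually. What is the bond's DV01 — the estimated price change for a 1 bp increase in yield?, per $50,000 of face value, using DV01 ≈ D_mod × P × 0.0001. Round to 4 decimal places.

$9.8794

Periodic yield y = 0.0185.
  t   CF        PV=CF/(1+0.0185)^t    t·PV
  1     1,625.00     1,595.4836     1,595.4836
  2     1,625.00     1,566.5032     3,133.0065
  3     1,625.00     1,538.0493     4,614.1480
  4    51,625.00    47,975.1047   191,900.4189
  Σ                 52,675.1408   201,243.0569
P = 52,675.1408; D_Mac = 3.82046 half-year periods = 1.91023 yrs; D_mod = 1.87553 yrs.
DV01 ≈ 1.87553 × 52,675.1408 × 0.0001 = 9.879384.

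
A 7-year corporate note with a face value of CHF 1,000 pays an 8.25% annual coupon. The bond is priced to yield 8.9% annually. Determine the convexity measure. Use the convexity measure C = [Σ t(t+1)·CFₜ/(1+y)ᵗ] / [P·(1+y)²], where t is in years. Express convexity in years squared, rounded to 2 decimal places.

With y = 0.089:
  t   CF        PV=CF/(1+0.089)^t    t·PV        t(t+1)·PV
  1        82.50        75.7576        75.7576         151.5152
  2        82.50        69.5662       139.1324         417.3971
  3        82.50        63.8808       191.6424         766.5695
  4        82.50        58.6601       234.6402       1,173.2010
  5        82.50        53.8660       269.3299       1,615.9793
  6        82.50        49.4637       296.7822       2,077.4757
  7     1,082.50       595.9815     4,171.8702      33,374.9615
  Σ                    967.1757     5,379.1549      39,577.0994
P = 967.1757.
Convexity = Σ t(t+1)·PV / [P·(1+y)²] = 39,577.0994 / (967.1757 × 1.185921) = 34.50506.

34.51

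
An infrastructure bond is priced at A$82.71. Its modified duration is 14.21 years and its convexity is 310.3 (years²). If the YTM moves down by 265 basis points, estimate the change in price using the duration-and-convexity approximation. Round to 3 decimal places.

+A$40.157

Duration effect: -D_mod·Δy = -14.21 × (-0.0265) = +0.376565
Convexity effect: ½·C·(Δy)² = 0.5 × 310.3 × (-0.0265)² = +0.1089540875
ΔP/P ≈ +0.376565 + 0.1089540875 = +0.4855190875
ΔP ≈ 82.71 × (+0.4855190875) = +40.157283727125.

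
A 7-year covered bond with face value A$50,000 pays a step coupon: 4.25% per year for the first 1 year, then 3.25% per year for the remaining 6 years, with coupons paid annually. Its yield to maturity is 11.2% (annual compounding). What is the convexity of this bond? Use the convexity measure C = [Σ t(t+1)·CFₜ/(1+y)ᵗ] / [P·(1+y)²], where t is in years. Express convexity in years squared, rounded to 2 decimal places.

With y = 0.112:
  t   CF        PV=CF/(1+0.112)^t    t·PV        t(t+1)·PV
  1     2,125.00     1,910.9712     1,910.9712       3,821.9424
  2     1,625.00     1,314.1465     2,628.2930       7,884.8791
  3     1,625.00     1,181.7864     3,545.3593      14,181.4373
  4     1,625.00     1,062.7576     4,251.0304      21,255.1519
  5     1,625.00       955.7173     4,778.5863      28,671.5178
  6     1,625.00       859.4580     5,156.7478      36,097.2346
  7    51,625.00    24,554.2433   171,879.7028   1,375,037.6221
  Σ                 31,839.0803   194,150.6908   1,486,949.7852
P = 31,839.0803.
Convexity = Σ t(t+1)·PV / [P·(1+y)²] = 1,486,949.7852 / (31,839.0803 × 1.236544) = 37.76819.

37.77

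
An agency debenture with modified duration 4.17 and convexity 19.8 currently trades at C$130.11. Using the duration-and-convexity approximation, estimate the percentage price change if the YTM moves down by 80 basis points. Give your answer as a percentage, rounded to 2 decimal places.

+3.40%

Duration effect: -D_mod·Δy = -4.17 × (-0.008) = +0.033360
Convexity effect: ½·C·(Δy)² = 0.5 × 19.8 × (-0.008)² = +0.0006336
ΔP/P ≈ +0.033360 + 0.0006336 = +0.0339936
= +3.39936%.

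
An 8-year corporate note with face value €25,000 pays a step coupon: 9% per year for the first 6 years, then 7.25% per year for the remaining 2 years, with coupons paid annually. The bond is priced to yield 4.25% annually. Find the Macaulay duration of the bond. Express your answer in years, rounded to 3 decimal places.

Periodic yield y = 0.0425. Discount each cash flow and weight by its year:
  t   CF        PV=CF/(1+0.0425)^t    t·PV
  1     2,250.00     2,158.2734     2,158.2734
  2     2,250.00     2,070.2862     4,140.5724
  3     2,250.00     1,985.8861     5,957.6582
  4     2,250.00     1,904.9267     7,619.7067
  5     2,250.00     1,827.2678     9,136.3390
  6     2,250.00     1,752.7749    10,516.6492
  7     1,812.50     1,354.3957     9,480.7700
  8    26,812.50    19,218.9121   153,751.2968
  Σ                 32,272.7228   202,761.2656
Price P = Σ PV = 32,272.7228.
Macaulay duration = Σ(t·PV) / P = 202,761.2656 / 32,272.7228 = 6.28274 years.

6.283 years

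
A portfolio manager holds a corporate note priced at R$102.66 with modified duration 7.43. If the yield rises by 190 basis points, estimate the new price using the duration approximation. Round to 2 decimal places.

Duration approximation: ΔP/P ≈ -D_mod · Δy = -7.43 × (+0.019) = -0.141170.
New price ≈ 102.66 × (1 - 0.141170) = 88.1674878.

R$88.17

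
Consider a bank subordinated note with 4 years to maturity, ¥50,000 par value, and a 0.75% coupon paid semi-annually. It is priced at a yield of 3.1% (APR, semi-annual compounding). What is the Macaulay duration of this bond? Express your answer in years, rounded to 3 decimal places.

Periodic yield y = 0.0155. Discount each cash flow and weight by its period:
  t   CF        PV=CF/(1+0.0155)^t    t·PV
  1       187.50       184.6381       184.6381
  2       187.50       181.8199       363.6398
  3       187.50       179.0447       537.1341
  4       187.50       176.3119       705.2475
  5       187.50       173.6208       868.1038
  6       187.50       170.9707     1,025.8242
  7       187.50       168.3611     1,178.5278
  8    50,187.50    44,376.8162   355,014.5296
  Σ                 45,611.5834   359,877.6449
Price P = Σ PV = 45,611.5834.
Macaulay duration = Σ(t·PV) / P = 359,877.6449 / 45,611.5834 = 7.89005 half-year periods.
In years: 7.89005 / 2 = 3.94502 years.

3.945 years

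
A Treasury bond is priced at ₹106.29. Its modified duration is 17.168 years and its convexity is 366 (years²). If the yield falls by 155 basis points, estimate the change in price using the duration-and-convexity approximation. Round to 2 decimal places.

Duration effect: -D_mod·Δy = -17.168 × (-0.0155) = +0.266104
Convexity effect: ½·C·(Δy)² = 0.5 × 366 × (-0.0155)² = +0.04396575
ΔP/P ≈ +0.266104 + 0.04396575 = +0.31006975
ΔP ≈ 106.29 × (+0.31006975) = +32.9573137275.

+₹32.96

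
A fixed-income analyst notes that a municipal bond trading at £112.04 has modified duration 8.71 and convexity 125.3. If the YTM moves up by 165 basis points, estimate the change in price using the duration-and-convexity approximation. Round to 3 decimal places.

Duration effect: -D_mod·Δy = -8.71 × (+0.0165) = -0.143715
Convexity effect: ½·C·(Δy)² = 0.5 × 125.3 × (0.0165)² = +0.0170564625
ΔP/P ≈ -0.143715 + 0.0170564625 = -0.1266585375
ΔP ≈ 112.04 × (-0.1266585375) = -14.1908225415.

-£14.191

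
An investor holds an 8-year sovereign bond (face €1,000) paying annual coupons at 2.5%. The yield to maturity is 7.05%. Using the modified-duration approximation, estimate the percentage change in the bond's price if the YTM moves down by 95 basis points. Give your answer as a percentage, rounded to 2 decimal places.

+6.40%

Periodic yield y = 0.0705. Modified duration first:
  t   CF        PV=CF/(1+0.0705)^t    t·PV
  1        25.00        23.3536        23.3536
  2        25.00        21.8156        43.6312
  3        25.00        20.3789        61.1366
  4        25.00        19.0368        76.1471
  5        25.00        17.7831        88.9153
  6        25.00        16.6119        99.6716
  7        25.00        15.5179       108.6254
  8     1,025.00       594.3339     4,754.6711
  Σ                    728.8316     5,256.1518
P = 728.8316; D_Mac = 7.21175 yrs; D_mod = 7.21175/(1+0.0705) = 6.73681 yrs.
ΔP/P ≈ -D_mod · Δy = -6.73681 × (-0.0095) = +0.064000 = +6.4000%.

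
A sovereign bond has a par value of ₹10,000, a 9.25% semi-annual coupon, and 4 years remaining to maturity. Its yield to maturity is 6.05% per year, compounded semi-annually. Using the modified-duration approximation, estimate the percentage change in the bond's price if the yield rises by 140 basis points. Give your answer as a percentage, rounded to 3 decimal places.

-4.711%

Periodic yield y = 0.03025. Modified duration first:
  t   CF        PV=CF/(1+0.03025)^t    t·PV
  1       462.50       448.9202       448.9202
  2       462.50       435.7391       871.4781
  3       462.50       422.9450     1,268.8349
  4       462.50       410.5265     1,642.1062
  5       462.50       398.4727     1,992.3637
  6       462.50       386.7729     2,320.6372
  7       462.50       375.4165     2,627.9156
  8    10,462.50     8,243.1743    65,945.3948
  Σ                 11,121.9672    77,117.6507
P = 11,121.9672; D_Mac = 6.93381 half-year periods = 3.46691 yrs; D_mod = 3.46691/(1+0.03025) = 3.36511 yrs.
ΔP/P ≈ -D_mod · Δy = -3.36511 × (+0.014) = -0.047112 = -4.7112%.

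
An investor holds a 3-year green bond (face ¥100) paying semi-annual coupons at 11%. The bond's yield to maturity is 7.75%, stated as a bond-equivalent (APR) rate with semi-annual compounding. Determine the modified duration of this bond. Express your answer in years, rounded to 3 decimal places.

Periodic yield y = 0.03875. First find Macaulay duration:
  t   CF        PV=CF/(1+0.03875)^t    t·PV
  1         5.50         5.2948         5.2948
  2         5.50         5.0973        10.1946
  3         5.50         4.9072        14.7215
  4         5.50         4.7241        18.8964
  5         5.50         4.5479        22.7393
  6       105.50        83.9820       503.8920
  Σ                    108.5532       575.7386
P = 108.5532; Macaulay duration = 575.7386 / 108.5532 = 5.30374 half-year periods = 2.65187 years.
Modified duration = D_Mac / (1 + y) = 2.65187 / 1.03875 = 2.55295 years.

2.553 years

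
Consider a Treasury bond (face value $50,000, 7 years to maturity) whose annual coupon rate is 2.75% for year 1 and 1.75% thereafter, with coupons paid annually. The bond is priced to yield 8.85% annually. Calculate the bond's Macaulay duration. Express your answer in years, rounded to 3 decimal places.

6.461 years

Periodic yield y = 0.0885. Discount each cash flow and weight by its year:
  t   CF        PV=CF/(1+0.0885)^t    t·PV
  1     1,375.00     1,263.2062     1,263.2062
  2       875.00       738.5012     1,477.0023
  3       875.00       678.4577     2,035.3730
  4       875.00       623.2960     2,493.1839
  5       875.00       572.6192     2,863.0959
  6       875.00       526.0626     3,156.3758
  7    50,875.00    28,099.9397   196,699.5782
  Σ                 32,502.0826   209,987.8153
Price P = Σ PV = 32,502.0826.
Macaulay duration = Σ(t·PV) / P = 209,987.8153 / 32,502.0826 = 6.46075 years.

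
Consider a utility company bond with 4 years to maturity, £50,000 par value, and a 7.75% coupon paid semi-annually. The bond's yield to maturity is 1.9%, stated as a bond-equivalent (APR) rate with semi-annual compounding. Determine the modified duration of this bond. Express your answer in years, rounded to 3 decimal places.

Periodic yield y = 0.0095. First find Macaulay duration:
  t   CF        PV=CF/(1+0.0095)^t    t·PV
  1     1,937.50     1,919.2670     1,919.2670
  2     1,937.50     1,901.2055     3,802.4110
  3     1,937.50     1,883.3140     5,649.9421
  4     1,937.50     1,865.5909     7,462.3637
  5     1,937.50     1,848.0346     9,240.1729
  6     1,937.50     1,830.6435    10,983.8608
  7     1,937.50     1,813.4160    12,693.9121
  8    51,937.50    48,153.7878   385,230.3026
  Σ                 61,215.2593   436,982.2323
P = 61,215.2593; Macaulay duration = 436,982.2323 / 61,215.2593 = 7.13845 half-year periods = 3.56923 years.
Modified duration = D_Mac / (1 + y) = 3.56923 / 1.0095 = 3.53564 years.

3.536 years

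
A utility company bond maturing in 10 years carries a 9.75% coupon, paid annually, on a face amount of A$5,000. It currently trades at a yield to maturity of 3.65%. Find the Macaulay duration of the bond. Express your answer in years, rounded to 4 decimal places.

7.4333 years

Periodic yield y = 0.0365. Discount each cash flow and weight by its year:
  t   CF        PV=CF/(1+0.0365)^t    t·PV
  1       487.50       470.3329       470.3329
  2       487.50       453.7702       907.5405
  3       487.50       437.7909     1,313.3726
  4       487.50       422.3742     1,689.4968
  5       487.50       407.5004     2,037.5022
  6       487.50       393.1505     2,358.9027
  7       487.50       379.3058     2,655.1405
  8       487.50       365.9487     2,927.5893
  9       487.50       353.0619     3,177.5572
  10    5,487.50     3,834.2592    38,342.5921
  Σ                  7,517.4946    55,880.0268
Price P = Σ PV = 7,517.4946.
Macaulay duration = Σ(t·PV) / P = 55,880.0268 / 7,517.4946 = 7.43333 years.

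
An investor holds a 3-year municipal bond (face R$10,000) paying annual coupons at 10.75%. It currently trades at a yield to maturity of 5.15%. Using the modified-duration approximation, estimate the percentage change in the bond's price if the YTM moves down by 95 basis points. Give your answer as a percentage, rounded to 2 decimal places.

+2.47%

Periodic yield y = 0.0515. Modified duration first:
  t   CF        PV=CF/(1+0.0515)^t    t·PV
  1     1,075.00     1,022.3490     1,022.3490
  2     1,075.00       972.2768     1,944.5535
  3    11,075.00     9,526.1168    28,578.3505
  Σ                 11,520.7426    31,545.2531
P = 11,520.7426; D_Mac = 2.73813 yrs; D_mod = 2.73813/(1+0.0515) = 2.60402 yrs.
ΔP/P ≈ -D_mod · Δy = -2.60402 × (-0.0095) = +0.024738 = +2.4738%.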